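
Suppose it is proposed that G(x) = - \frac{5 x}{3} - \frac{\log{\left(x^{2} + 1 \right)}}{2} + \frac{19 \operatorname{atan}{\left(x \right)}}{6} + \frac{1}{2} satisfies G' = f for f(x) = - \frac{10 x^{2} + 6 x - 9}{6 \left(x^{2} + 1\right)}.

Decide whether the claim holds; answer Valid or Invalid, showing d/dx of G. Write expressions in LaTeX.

Valid - differentiating G returns exactly f.

d/dx[G] = \frac{- 10 x^{2} - 6 x + 9}{6 x^{2} + 6}
This equals f(x) exactly, so the claim holds.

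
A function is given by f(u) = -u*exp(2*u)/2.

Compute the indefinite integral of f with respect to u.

F(u) = (1 - 2*u)*exp(2*u)/8 + C

f has the shape v'r + vr' for v = 1/8 - u/4 and r = exp(2*u) — it is the derivative of the product v*r.
Check: d/du[(1 - 2*u)*exp(2*u)/8] = -u*exp(2*u)/2 = f(u).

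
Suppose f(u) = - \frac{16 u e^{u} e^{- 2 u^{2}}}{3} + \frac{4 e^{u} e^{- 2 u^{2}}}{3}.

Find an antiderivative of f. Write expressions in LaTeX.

An antiderivative is F(u) = \frac{4 e^{u} e^{- 2 u^{2}}}{3}.

The substitution w = - 2 u^{2} + u works: f is exactly (dF/dw)*(dw/du) for that inner function.
Check: d/du[\frac{4 e^{u} e^{- 2 u^{2}}}{3}] = \frac{\left(- 16 u e^{u} + 4 e^{u}\right) e^{- 2 u^{2}}}{3}, which equals f(u).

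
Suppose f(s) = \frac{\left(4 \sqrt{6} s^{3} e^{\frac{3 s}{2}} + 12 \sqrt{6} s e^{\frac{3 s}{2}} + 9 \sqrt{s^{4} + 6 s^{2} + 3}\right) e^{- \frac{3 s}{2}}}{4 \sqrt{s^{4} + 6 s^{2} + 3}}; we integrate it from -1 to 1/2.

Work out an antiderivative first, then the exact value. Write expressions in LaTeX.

Antiderivative: F(s) = \frac{3 \sqrt{\frac{2 s^{4}}{3} + 4 s^{2} + 2}}{2} - \frac{3 e^{- \frac{3 s}{2}}}{2}; value = - \sqrt{15} - \frac{3}{2 e^{\frac{3}{4}}} + \frac{\sqrt{438}}{8} + \frac{3 e^{\frac{3}{2}}}{2}

Check any antiderivative F(s) by computing F'(s) and comparing it with f(s).
F(s) = \frac{3 \sqrt{\frac{2 s^{4}}{3} + 4 s^{2} + 2}}{2} - \frac{3 e^{- \frac{3 s}{2}}}{2} is an antiderivative of f.
Check: d/ds[\frac{3 \sqrt{\frac{2 s^{4}}{3} + 4 s^{2} + 2}}{2} - \frac{3 e^{- \frac{3 s}{2}}}{2}] = \frac{\left(4 \sqrt{6} s^{3} e^{\frac{3 s}{2}} + 12 \sqrt{6} s e^{\frac{3 s}{2}} + 9 \sqrt{s^{4} + 6 s^{2} + 3}\right) e^{- \frac{3 s}{2}}}{4 \sqrt{s^{4} + 6 s^{2} + 3}} = f(s).
F(1/2) = - \frac{3}{2 e^{\frac{3}{4}}} + \frac{\sqrt{438}}{8}; F(-1) = - \frac{3 e^{\frac{3}{2}}}{2} + \sqrt{15}.
Integral = F(1/2) - F(-1) = - \sqrt{15} - \frac{3}{2 e^{\frac{3}{4}}} + \frac{\sqrt{438}}{8} + \frac{3 e^{\frac{3}{2}}}{2}.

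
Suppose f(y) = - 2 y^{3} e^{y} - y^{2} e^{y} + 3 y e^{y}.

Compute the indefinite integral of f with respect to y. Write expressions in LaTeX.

F(y) = - \left(2 y^{3} - 5 y^{2} + 7 y - 7\right) e^{y} + C

f has the shape u'v + uv' for u = - 2 y^{3} + 5 y^{2} - 7 y + 7 and v = e^{y} — it is the derivative of the product u*v.
Check: d/dy[- \left(2 y^{3} - 5 y^{2} + 7 y - 7\right) e^{y}] = - 2 y^{3} e^{y} - y^{2} e^{y} + 3 y e^{y} = f(y).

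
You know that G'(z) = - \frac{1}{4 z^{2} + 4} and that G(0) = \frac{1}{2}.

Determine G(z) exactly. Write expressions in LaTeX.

Differentiate the proposed G(z) back; it has to land on the given G'(z).
A general antiderivative is - \frac{\operatorname{atan}{\left(z \right)}}{4} + C.
The condition gives C = \frac{1}{2} - (0) = \frac{1}{2}.
So G(z) = - \frac{\operatorname{atan}{\left(z \right)} - 2}{4}.
Check: d/dz[- \frac{\operatorname{atan}{\left(z \right)} - 2}{4}] = - \frac{1}{4 z^{2} + 4} = G'(z).

G(z) = - \frac{\operatorname{atan}{\left(z \right)} - 2}{4}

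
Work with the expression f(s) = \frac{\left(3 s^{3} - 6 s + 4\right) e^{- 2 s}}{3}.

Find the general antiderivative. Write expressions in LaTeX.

Recognize the product-rule pattern: f = u'v + uv' with u = - \frac{s^{3}}{2} - \frac{3 s^{2}}{4} + \frac{s}{4} - \frac{13}{24}, v = e^{- 2 s}, so integration by parts undoes it.
Check: d/ds[- \frac{\left(12 s^{3} + 18 s^{2} - 6 s + 13\right) e^{- 2 s}}{24}] = \frac{\left(3 s^{3} - 6 s + 4\right) e^{- 2 s}}{3} = f(s).

F(s) = - \frac{\left(12 s^{3} + 18 s^{2} - 6 s + 13\right) e^{- 2 s}}{24} + C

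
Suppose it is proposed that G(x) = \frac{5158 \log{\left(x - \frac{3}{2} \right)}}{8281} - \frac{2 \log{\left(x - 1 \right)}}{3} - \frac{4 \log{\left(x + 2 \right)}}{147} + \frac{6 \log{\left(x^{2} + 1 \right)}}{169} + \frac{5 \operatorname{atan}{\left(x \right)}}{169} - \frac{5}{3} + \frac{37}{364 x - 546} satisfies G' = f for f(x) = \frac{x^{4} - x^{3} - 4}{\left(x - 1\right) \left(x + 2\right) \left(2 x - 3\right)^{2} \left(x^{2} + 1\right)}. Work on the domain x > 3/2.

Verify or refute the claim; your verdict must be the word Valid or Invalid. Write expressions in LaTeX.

d/dx[G] = \frac{x^{4} - x^{3} - 4}{4 x^{6} - 8 x^{5} - 7 x^{4} + 25 x^{3} - 29 x^{2} + 33 x - 18}
This equals f(x) exactly, so the claim holds.

Valid. The derivative of G reproduces f.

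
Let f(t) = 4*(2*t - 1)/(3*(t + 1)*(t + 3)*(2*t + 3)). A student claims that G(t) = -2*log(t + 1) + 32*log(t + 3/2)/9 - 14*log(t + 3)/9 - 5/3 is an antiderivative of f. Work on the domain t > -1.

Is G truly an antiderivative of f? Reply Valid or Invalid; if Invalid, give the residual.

d/dt[G] = (8*t - 4)/(6*t**3 + 33*t**2 + 54*t + 27)
This equals f(t) exactly, so the claim holds.

Valid - the claim checks out under differentiation.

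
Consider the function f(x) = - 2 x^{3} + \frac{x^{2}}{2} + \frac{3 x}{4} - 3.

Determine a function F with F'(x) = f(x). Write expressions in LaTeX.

An antiderivative is F(x) = - \frac{x^{4}}{2} + \frac{x^{3}}{6} + \frac{3 x^{2}}{8} - 3 x.

The integrand splits into summands that can be handled one at a time.
Check: d/dx[- \frac{x^{4}}{2} + \frac{x^{3}}{6} + \frac{3 x^{2}}{8} - 3 x] = - 2 x^{3} + \frac{x^{2}}{2} + \frac{3 x}{4} - 3 = f(x).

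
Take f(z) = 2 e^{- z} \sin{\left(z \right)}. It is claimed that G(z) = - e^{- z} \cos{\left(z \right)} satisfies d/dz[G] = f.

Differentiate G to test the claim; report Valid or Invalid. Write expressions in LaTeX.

d/dz[G] = \left(\sin{\left(z \right)} + \cos{\left(z \right)}\right) e^{- z}
d/dz[G] - f(z) = \left(- \sin{\left(z \right)} + \cos{\left(z \right)}\right) e^{- z} != 0.

Invalid: d/dz[G] - f = \left(- \sin{\left(z \right)} + \cos{\left(z \right)}\right) e^{- z}, which is not 0.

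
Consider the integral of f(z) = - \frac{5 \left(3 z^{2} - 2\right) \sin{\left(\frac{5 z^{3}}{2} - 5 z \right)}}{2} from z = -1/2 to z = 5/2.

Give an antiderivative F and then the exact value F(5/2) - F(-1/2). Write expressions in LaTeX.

The substitution u = \frac{5 z^{3}}{2} - 5 z works: f is exactly (dF/du)*(du/dz) for that inner function.
F(z) = \cos{\left(\frac{5 z^{3}}{2} - 5 z \right)} is an antiderivative of f.
Check: d/dz[\cos{\left(\frac{5 z^{3}}{2} - 5 z \right)}] = - \frac{15 z^{2} \sin{\left(\frac{5 z^{3}}{2} - 5 z \right)}}{2} + 5 \sin{\left(\frac{5 z^{3}}{2} - 5 z \right)}, which equals f(z).
F(5/2) = \cos{\left(\frac{425}{16} \right)}; F(-1/2) = \cos{\left(\frac{35}{16} \right)}.
Integral = F(5/2) - F(-1/2) = \cos{\left(\frac{425}{16} \right)} - \cos{\left(\frac{35}{16} \right)}.

Antiderivative: F(z) = \cos{\left(\frac{5 z^{3}}{2} - 5 z \right)}; value = \cos{\left(\frac{425}{16} \right)} - \cos{\left(\frac{35}{16} \right)}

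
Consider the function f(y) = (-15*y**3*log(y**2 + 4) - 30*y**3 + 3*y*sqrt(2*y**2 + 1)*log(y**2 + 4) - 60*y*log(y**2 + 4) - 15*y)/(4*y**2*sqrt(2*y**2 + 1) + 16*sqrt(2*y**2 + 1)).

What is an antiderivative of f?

An antiderivative is F(y) = -15*sqrt(2*y**2 + 1)*log(y**2 + 4)/8 + 3*log(y**2 + 4)**2/16.

f has the shape u'v + uv' for u = -15*sqrt(2*y**2 + 1)/8 + 3*log(y**2 + 4)/16 and v = log(y**2 + 4) — it is the derivative of the product u*v.
Check: d/dy[-15*sqrt(2*y**2 + 1)*log(y**2 + 4)/8 + 3*log(y**2 + 4)**2/16] = (-15*y**3*log(y**2 + 4) - 30*y**3 + 3*y*sqrt(2*y**2 + 1)*log(y**2 + 4) - 60*y*log(y**2 + 4) - 15*y)/(4*y**2*sqrt(2*y**2 + 1) + 16*sqrt(2*y**2 + 1)) = f(y).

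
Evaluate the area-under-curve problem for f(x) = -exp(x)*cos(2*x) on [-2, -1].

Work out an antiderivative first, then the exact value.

A candidate is checked by its d/dx: the result must match f(x).
F(x) = -2*exp(x)*sin(2*x)/5 - exp(x)*cos(2*x)/5 is an antiderivative of f.
Check: d/dx[-2*exp(x)*sin(2*x)/5 - exp(x)*cos(2*x)/5] = -exp(x)*cos(2*x) = f(x).
F(-1) = -exp(-1)*cos(2)/5 + 2*exp(-1)*sin(2)/5; F(-2) = 2*exp(-2)*sin(4)/5 - exp(-2)*cos(4)/5.
Integral = F(-1) - F(-2) = exp(-2)*cos(4)/5 - exp(-1)*cos(2)/5 - 2*exp(-2)*sin(4)/5 + 2*exp(-1)*sin(2)/5.

Antiderivative: F(x) = -2*exp(x)*sin(2*x)/5 - exp(x)*cos(2*x)/5; value = exp(-2)*cos(4)/5 - exp(-1)*cos(2)/5 - 2*exp(-2)*sin(4)/5 + 2*exp(-1)*sin(2)/5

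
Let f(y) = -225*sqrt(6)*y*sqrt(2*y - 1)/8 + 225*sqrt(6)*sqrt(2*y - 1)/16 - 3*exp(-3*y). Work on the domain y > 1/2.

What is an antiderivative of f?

An antiderivative is F(y) = sqrt(2)*(-180*sqrt(3)*y**2*sqrt(2*y - 1)*exp(3*y) + 180*sqrt(3)*y*sqrt(2*y - 1)*exp(3*y) - 45*sqrt(3)*sqrt(2*y - 1)*exp(3*y) + 8*sqrt(2))*exp(-3*y)/16.

Integrate term by term and add the pieces.
Check: d/dy[sqrt(2)*(-180*sqrt(3)*y**2*sqrt(2*y - 1)*exp(3*y) + 180*sqrt(3)*y*sqrt(2*y - 1)*exp(3*y) - 45*sqrt(3)*sqrt(2*y - 1)*exp(3*y) + 8*sqrt(2))*exp(-3*y)/16] = (-900*sqrt(6)*y**2*exp(3*y) + 900*sqrt(6)*y*exp(3*y) - 48*sqrt(2*y - 1) - 225*sqrt(6)*exp(3*y))*exp(-3*y)/(16*sqrt(2*y - 1)), which equals f(y).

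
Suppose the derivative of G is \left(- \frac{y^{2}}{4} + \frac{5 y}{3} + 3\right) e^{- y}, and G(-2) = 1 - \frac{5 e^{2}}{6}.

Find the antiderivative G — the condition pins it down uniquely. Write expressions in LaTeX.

G'(y) has the shape u'v + uv' for u = \frac{y^{2}}{4} - \frac{7 y}{6} - \frac{25}{6} and v = e^{- y} — it is the derivative of the product u*v.
A general antiderivative is \frac{\left(3 y^{2} - 14 y - 50\right) e^{- y}}{12} + C.
The condition gives C = 1 - \frac{5 e^{2}}{6} - (- \frac{5 e^{2}}{6}) = 1.
So G(y) = \frac{\left(3 y^{2} - 14 y - 50\right) e^{- y}}{12} + 1.
Check: d/dy[\frac{\left(3 y^{2} - 14 y - 50\right) e^{- y}}{12} + 1] = \frac{\left(- 3 y^{2} + 20 y + 36\right) e^{- y}}{12}, which equals G'(y).

G(y) = \frac{\left(3 y^{2} - 14 y - 50\right) e^{- y}}{12} + 1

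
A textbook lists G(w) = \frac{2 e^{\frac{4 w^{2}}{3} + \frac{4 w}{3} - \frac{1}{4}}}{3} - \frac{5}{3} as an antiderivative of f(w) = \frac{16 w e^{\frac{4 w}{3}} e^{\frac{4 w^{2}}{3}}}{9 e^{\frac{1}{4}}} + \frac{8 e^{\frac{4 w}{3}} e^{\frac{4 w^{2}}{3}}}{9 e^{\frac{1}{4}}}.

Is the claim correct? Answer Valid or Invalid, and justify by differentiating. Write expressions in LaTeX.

d/dw[G] = \frac{16 w e^{\frac{4 w}{3}} e^{\frac{4 w^{2}}{3}}}{9 e^{\frac{1}{4}}} + \frac{8 e^{\frac{4 w}{3}} e^{\frac{4 w^{2}}{3}}}{9 e^{\frac{1}{4}}}
This equals f(w) exactly, so the claim holds.

Valid - differentiating G returns exactly f.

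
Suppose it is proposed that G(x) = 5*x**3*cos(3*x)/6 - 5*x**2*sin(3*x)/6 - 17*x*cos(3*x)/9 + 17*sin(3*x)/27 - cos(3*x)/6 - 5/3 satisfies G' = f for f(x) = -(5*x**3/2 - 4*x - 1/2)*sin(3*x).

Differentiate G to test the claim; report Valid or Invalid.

d/dx[G] = -5*x**3*sin(3*x)/2 + 4*x*sin(3*x) + sin(3*x)/2
This equals f(x) exactly, so the claim holds.

Valid. The derivative of G reproduces f.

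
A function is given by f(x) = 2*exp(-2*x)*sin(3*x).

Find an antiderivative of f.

An antiderivative is F(x) = 2*(-2*sin(3*x) - 3*cos(3*x))*exp(-2*x)/13.

A candidate is checked by its d/dx: the result must match f(x).
Check: d/dx[2*(-2*sin(3*x) - 3*cos(3*x))*exp(-2*x)/13] = 2*exp(-2*x)*sin(3*x) = f(x).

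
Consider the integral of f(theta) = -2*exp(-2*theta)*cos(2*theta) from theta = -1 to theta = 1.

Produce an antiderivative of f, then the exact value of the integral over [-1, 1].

Antiderivative: F(theta) = (-sin(2*theta) + cos(2*theta))*exp(-2*theta)/2; value = -exp(2)*sin(2)/2 - exp(-2)*sin(2)/2 + exp(-2)*cos(2)/2 - exp(2)*cos(2)/2

Since d/dtheta undoes antidifferentiation here, F'(theta) = f(theta) is required of F(theta).
F(theta) = (-sin(2*theta) + cos(2*theta))*exp(-2*theta)/2 is an antiderivative of f.
Check: d/dtheta[(-sin(2*theta) + cos(2*theta))*exp(-2*theta)/2] = -2*exp(-2*theta)*cos(2*theta) = f(theta).
F(1) = -exp(-2)*sin(2)/2 + exp(-2)*cos(2)/2; F(-1) = exp(2)*cos(2)/2 + exp(2)*sin(2)/2.
Integral = F(1) - F(-1) = -exp(2)*sin(2)/2 - exp(-2)*sin(2)/2 + exp(-2)*cos(2)/2 - exp(2)*cos(2)/2.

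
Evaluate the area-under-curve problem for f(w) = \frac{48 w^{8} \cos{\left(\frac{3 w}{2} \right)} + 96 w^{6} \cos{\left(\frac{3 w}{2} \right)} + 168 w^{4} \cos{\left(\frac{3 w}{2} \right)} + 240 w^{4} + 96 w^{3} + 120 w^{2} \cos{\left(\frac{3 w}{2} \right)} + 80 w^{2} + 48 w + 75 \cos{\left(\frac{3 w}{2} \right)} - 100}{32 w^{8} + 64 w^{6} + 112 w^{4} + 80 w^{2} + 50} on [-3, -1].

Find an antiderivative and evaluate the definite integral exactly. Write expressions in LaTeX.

Differentiate the proposed F(w) back; it has to land on f(w) exactly.
F(w) = \frac{4 w^{4} \sin{\left(\frac{3 w}{2} \right)} + 4 w^{2} \sin{\left(\frac{3 w}{2} \right)} - 10 w + 5 \sin{\left(\frac{3 w}{2} \right)} - 3}{4 w^{4} + 4 w^{2} + 5} is an antiderivative of f.
Check: d/dw[\frac{4 w^{4} \sin{\left(\frac{3 w}{2} \right)} + 4 w^{2} \sin{\left(\frac{3 w}{2} \right)} - 10 w + 5 \sin{\left(\frac{3 w}{2} \right)} - 3}{4 w^{4} + 4 w^{2} + 5}] = \frac{48 w^{8} \cos{\left(\frac{3 w}{2} \right)} + 96 w^{6} \cos{\left(\frac{3 w}{2} \right)} + 168 w^{4} \cos{\left(\frac{3 w}{2} \right)} + 240 w^{4} + 96 w^{3} + 120 w^{2} \cos{\left(\frac{3 w}{2} \right)} + 80 w^{2} + 48 w + 75 \cos{\left(\frac{3 w}{2} \right)} - 100}{32 w^{8} + 64 w^{6} + 112 w^{4} + 80 w^{2} + 50} = f(w).
F(-1) = \frac{7}{13} - \sin{\left(\frac{3}{2} \right)}; F(-3) = \frac{27}{365} - \sin{\left(\frac{9}{2} \right)}.
Integral = F(-1) - F(-3) = - \sin{\left(\frac{3}{2} \right)} + \sin{\left(\frac{9}{2} \right)} + \frac{2204}{4745}.

Antiderivative: F(w) = \frac{4 w^{4} \sin{\left(\frac{3 w}{2} \right)} + 4 w^{2} \sin{\left(\frac{3 w}{2} \right)} - 10 w + 5 \sin{\left(\frac{3 w}{2} \right)} - 3}{4 w^{4} + 4 w^{2} + 5}; value = - \sin{\left(\frac{3}{2} \right)} + \sin{\left(\frac{9}{2} \right)} + \frac{2204}{4745}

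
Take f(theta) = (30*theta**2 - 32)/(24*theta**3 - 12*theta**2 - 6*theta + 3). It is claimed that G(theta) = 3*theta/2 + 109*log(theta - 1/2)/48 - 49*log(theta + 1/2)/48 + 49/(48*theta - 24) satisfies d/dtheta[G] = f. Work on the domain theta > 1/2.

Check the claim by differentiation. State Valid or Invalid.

d/dtheta[G] = (72*theta**3 + 24*theta**2 - 18*theta - 55)/(48*theta**3 - 24*theta**2 - 12*theta + 6)
d/dtheta[G] - f(theta) = 3/2 != 0.

Invalid: d/dtheta[G] - f = 3/2, which is not 0.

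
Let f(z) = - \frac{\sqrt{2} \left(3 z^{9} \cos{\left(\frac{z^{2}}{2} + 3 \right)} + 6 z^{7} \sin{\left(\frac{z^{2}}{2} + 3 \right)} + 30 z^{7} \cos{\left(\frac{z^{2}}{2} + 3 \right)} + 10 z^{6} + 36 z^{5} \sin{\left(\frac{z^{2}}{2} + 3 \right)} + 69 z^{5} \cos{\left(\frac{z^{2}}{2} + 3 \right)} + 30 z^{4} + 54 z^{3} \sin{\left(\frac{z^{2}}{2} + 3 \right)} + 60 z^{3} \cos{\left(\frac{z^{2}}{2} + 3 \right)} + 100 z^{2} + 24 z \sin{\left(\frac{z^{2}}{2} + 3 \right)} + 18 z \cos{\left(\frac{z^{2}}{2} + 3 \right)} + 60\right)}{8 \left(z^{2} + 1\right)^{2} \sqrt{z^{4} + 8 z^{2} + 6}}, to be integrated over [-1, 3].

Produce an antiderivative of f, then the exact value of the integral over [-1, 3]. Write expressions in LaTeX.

Antiderivative: F(z) = \frac{- 3 z^{2} \sqrt{z^{4} + 8 z^{2} + 6} \sin{\left(\frac{z^{2}}{2} + 3 \right)} - 10 z \sqrt{z^{4} + 8 z^{2} + 6} - 3 \sqrt{z^{4} + 8 z^{2} + 6} \sin{\left(\frac{z^{2}}{2} + 3 \right)}}{4 \sqrt{2} z^{2} + 4 \sqrt{2}}; value = - \frac{3 \sqrt{318}}{8} - \frac{3 \sqrt{318} \sin{\left(\frac{15}{2} \right)}}{8} - \frac{5 \sqrt{30}}{8} + \frac{3 \sqrt{30} \sin{\left(\frac{7}{2} \right)}}{8}

Recognize the product-rule pattern: f = u'v + uv' with u = \frac{\sqrt{\frac{z^{4}}{2} + 4 z^{2} + 3}}{4}, v = - \frac{5 z}{\frac{z^{2}}{2} + \frac{1}{2}} - 3 \sin{\left(\frac{z^{2}}{2} + 3 \right)}, so integration by parts undoes it.
F(z) = \frac{- 3 z^{2} \sqrt{z^{4} + 8 z^{2} + 6} \sin{\left(\frac{z^{2}}{2} + 3 \right)} - 10 z \sqrt{z^{4} + 8 z^{2} + 6} - 3 \sqrt{z^{4} + 8 z^{2} + 6} \sin{\left(\frac{z^{2}}{2} + 3 \right)}}{4 \sqrt{2} z^{2} + 4 \sqrt{2}} is an antiderivative of f.
Check: d/dz[\frac{- 3 z^{2} \sqrt{z^{4} + 8 z^{2} + 6} \sin{\left(\frac{z^{2}}{2} + 3 \right)} - 10 z \sqrt{z^{4} + 8 z^{2} + 6} - 3 \sqrt{z^{4} + 8 z^{2} + 6} \sin{\left(\frac{z^{2}}{2} + 3 \right)}}{4 \sqrt{2} z^{2} + 4 \sqrt{2}}] = \frac{- 3 \sqrt{2} z^{9} \cos{\left(\frac{z^{2}}{2} + 3 \right)} - 6 \sqrt{2} z^{7} \sin{\left(\frac{z^{2}}{2} + 3 \right)} - 30 \sqrt{2} z^{7} \cos{\left(\frac{z^{2}}{2} + 3 \right)} - 10 \sqrt{2} z^{6} - 36 \sqrt{2} z^{5} \sin{\left(\frac{z^{2}}{2} + 3 \right)} - 69 \sqrt{2} z^{5} \cos{\left(\frac{z^{2}}{2} + 3 \right)} - 30 \sqrt{2} z^{4} - 54 \sqrt{2} z^{3} \sin{\left(\frac{z^{2}}{2} + 3 \right)} - 60 \sqrt{2} z^{3} \cos{\left(\frac{z^{2}}{2} + 3 \right)} - 100 \sqrt{2} z^{2} - 24 \sqrt{2} z \sin{\left(\frac{z^{2}}{2} + 3 \right)} - 18 \sqrt{2} z \cos{\left(\frac{z^{2}}{2} + 3 \right)} - 60 \sqrt{2}}{8 z^{4} \sqrt{z^{4} + 8 z^{2} + 6} + 16 z^{2} \sqrt{z^{4} + 8 z^{2} + 6} + 8 \sqrt{z^{4} + 8 z^{2} + 6}}, which equals f(z).
F(3) = - \frac{3 \sqrt{318}}{8} - \frac{3 \sqrt{318} \sin{\left(\frac{15}{2} \right)}}{8}; F(-1) = - \frac{3 \sqrt{30} \sin{\left(\frac{7}{2} \right)}}{8} + \frac{5 \sqrt{30}}{8}.
Integral = F(3) - F(-1) = - \frac{3 \sqrt{318}}{8} - \frac{3 \sqrt{318} \sin{\left(\frac{15}{2} \right)}}{8} - \frac{5 \sqrt{30}}{8} + \frac{3 \sqrt{30} \sin{\left(\frac{7}{2} \right)}}{8}.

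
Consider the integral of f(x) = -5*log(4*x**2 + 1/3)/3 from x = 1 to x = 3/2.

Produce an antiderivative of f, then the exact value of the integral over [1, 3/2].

Antiderivative: F(x) = -5*(3*x*log(4*x**2 + 1/3) - 6*x + sqrt(3)*atan(2*sqrt(3)*x))/9; value = -5*log(28/3)/2 - 5*sqrt(3)*atan(3*sqrt(3))/9 + 5*sqrt(3)*atan(2*sqrt(3))/9 + 5/3 + 5*log(13/3)/3

Differentiate the proposed F(x) back; it has to land on f(x) exactly.
F(x) = -5*(3*x*log(4*x**2 + 1/3) - 6*x + sqrt(3)*atan(2*sqrt(3)*x))/9 is an antiderivative of f.
Check: d/dx[-5*(3*x*log(4*x**2 + 1/3) - 6*x + sqrt(3)*atan(2*sqrt(3)*x))/9] = -5*log(4*x**2 + 1/3)/3 = f(x).
F(3/2) = -5*log(28/3)/2 - 5*sqrt(3)*atan(3*sqrt(3))/9 + 5; F(1) = -5*log(13/3)/3 - 5*sqrt(3)*atan(2*sqrt(3))/9 + 10/3.
Integral = F(3/2) - F(1) = -5*log(28/3)/2 - 5*sqrt(3)*atan(3*sqrt(3))/9 + 5*sqrt(3)*atan(2*sqrt(3))/9 + 5/3 + 5*log(13/3)/3.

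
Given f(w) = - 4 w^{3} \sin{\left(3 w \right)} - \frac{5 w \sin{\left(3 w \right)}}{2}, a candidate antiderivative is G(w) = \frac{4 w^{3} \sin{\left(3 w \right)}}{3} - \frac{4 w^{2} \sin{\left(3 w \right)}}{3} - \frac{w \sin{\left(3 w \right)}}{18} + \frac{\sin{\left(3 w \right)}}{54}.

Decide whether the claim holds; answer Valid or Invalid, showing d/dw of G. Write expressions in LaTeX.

d/dw[G] = 4 w^{3} \cos{\left(3 w \right)} + 4 w^{2} \sin{\left(3 w \right)} - 4 w^{2} \cos{\left(3 w \right)} - \frac{8 w \sin{\left(3 w \right)}}{3} - \frac{w \cos{\left(3 w \right)}}{6} - \frac{\sin{\left(3 w \right)}}{18} + \frac{\cos{\left(3 w \right)}}{18}
d/dw[G] - f(w) = 4 w^{3} \sin{\left(3 w \right)} + 4 w^{3} \cos{\left(3 w \right)} + 4 w^{2} \sin{\left(3 w \right)} - 4 w^{2} \cos{\left(3 w \right)} - \frac{w \sin{\left(3 w \right)}}{6} - \frac{w \cos{\left(3 w \right)}}{6} - \frac{\sin{\left(3 w \right)}}{18} + \frac{\cos{\left(3 w \right)}}{18} != 0.

Invalid: d/dw[G] - f = 4 w^{3} \sin{\left(3 w \right)} + 4 w^{3} \cos{\left(3 w \right)} + 4 w^{2} \sin{\left(3 w \right)} - 4 w^{2} \cos{\left(3 w \right)} - \frac{w \sin{\left(3 w \right)}}{6} - \frac{w \cos{\left(3 w \right)}}{6} - \frac{\sin{\left(3 w \right)}}{18} + \frac{\cos{\left(3 w \right)}}{18}, which is not 0.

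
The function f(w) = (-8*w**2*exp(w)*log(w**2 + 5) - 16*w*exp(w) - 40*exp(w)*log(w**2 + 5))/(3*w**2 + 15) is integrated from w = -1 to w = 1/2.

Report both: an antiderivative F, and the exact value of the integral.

Antiderivative: F(w) = -8*exp(w)*log(w**2 + 5)/3; value = -8*exp(1/2)*log(21/4)/3 + 8*exp(-1)*log(6)/3

f has the shape u'v + uv' for u = -8*exp(w)/3 and v = log(w**2 + 5) — it is the derivative of the product u*v.
F(w) = -8*exp(w)*log(w**2 + 5)/3 is an antiderivative of f.
Check: d/dw[-8*exp(w)*log(w**2 + 5)/3] = (-8*w**2*exp(w)*log(w**2 + 5) - 16*w*exp(w) - 40*exp(w)*log(w**2 + 5))/(3*w**2 + 15) = f(w).
F(1/2) = -8*exp(1/2)*log(21/4)/3; F(-1) = -8*exp(-1)*log(6)/3.
Integral = F(1/2) - F(-1) = -8*exp(1/2)*log(21/4)/3 + 8*exp(-1)*log(6)/3.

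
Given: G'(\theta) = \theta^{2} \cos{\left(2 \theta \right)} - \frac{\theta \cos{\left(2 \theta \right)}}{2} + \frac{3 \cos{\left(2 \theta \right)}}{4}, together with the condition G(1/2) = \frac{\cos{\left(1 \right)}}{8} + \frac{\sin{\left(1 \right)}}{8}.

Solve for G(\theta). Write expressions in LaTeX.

The integrand splits into summands that can be handled one at a time.
A general antiderivative is \frac{\theta^{2} \sin{\left(2 \theta \right)}}{2} - \frac{\theta \sin{\left(2 \theta \right)}}{4} + \frac{\theta \cos{\left(2 \theta \right)}}{2} + \frac{\sin{\left(2 \theta \right)}}{8} - \frac{\cos{\left(2 \theta \right)}}{8} + C.
The condition gives C = \frac{\cos{\left(1 \right)}}{8} + \frac{\sin{\left(1 \right)}}{8} - (\frac{\cos{\left(1 \right)}}{8} + \frac{\sin{\left(1 \right)}}{8}) = 0.
So G(\theta) = \frac{\theta^{2} \sin{\left(2 \theta \right)}}{2} - \frac{\theta \sin{\left(2 \theta \right)}}{4} + \frac{\theta \cos{\left(2 \theta \right)}}{2} + \frac{\sin{\left(2 \theta \right)}}{8} - \frac{\cos{\left(2 \theta \right)}}{8}.
Check: d/d\theta[\frac{\theta^{2} \sin{\left(2 \theta \right)}}{2} - \frac{\theta \sin{\left(2 \theta \right)}}{4} + \frac{\theta \cos{\left(2 \theta \right)}}{2} + \frac{\sin{\left(2 \theta \right)}}{8} - \frac{\cos{\left(2 \theta \right)}}{8}] = \theta^{2} \cos{\left(2 \theta \right)} - \frac{\theta \cos{\left(2 \theta \right)}}{2} + \frac{3 \cos{\left(2 \theta \right)}}{4} = G'(\theta).

G(\theta) = \frac{\theta^{2} \sin{\left(2 \theta \right)}}{2} - \frac{\theta \sin{\left(2 \theta \right)}}{4} + \frac{\theta \cos{\left(2 \theta \right)}}{2} + \frac{\sin{\left(2 \theta \right)}}{8} - \frac{\cos{\left(2 \theta \right)}}{8}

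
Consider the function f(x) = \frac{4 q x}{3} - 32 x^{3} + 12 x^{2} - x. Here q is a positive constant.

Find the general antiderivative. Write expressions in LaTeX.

Integrate term by term and add the pieces.
Check: d/dx[\frac{2 q x^{2}}{3} - 8 x^{4} + 4 x^{3} - \frac{x^{2}}{2}] = \frac{4 q x}{3} - 32 x^{3} + 12 x^{2} - x = f(x).

F(x) = \frac{2 q x^{2}}{3} - 8 x^{4} + 4 x^{3} - \frac{x^{2}}{2} + C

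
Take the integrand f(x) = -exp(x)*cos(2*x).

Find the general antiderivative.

For F(x) to be correct the identity F'(x) - f(x) = 0 must hold.
Check: d/dx[-2*exp(x)*sin(2*x)/5 - exp(x)*cos(2*x)/5] = -exp(x)*cos(2*x) = f(x).

F(x) = -2*exp(x)*sin(2*x)/5 - exp(x)*cos(2*x)/5 + C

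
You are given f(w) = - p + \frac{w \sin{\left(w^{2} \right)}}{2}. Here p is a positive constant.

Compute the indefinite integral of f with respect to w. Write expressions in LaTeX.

Check any antiderivative F(w) by computing F'(w) and comparing it with f(w).
Check: d/dw[\frac{- 4 p w - \cos{\left(w^{2} \right)}}{4}] = - p + \frac{w \sin{\left(w^{2} \right)}}{2} = f(w).

F(w) = \frac{- 4 p w - \cos{\left(w^{2} \right)}}{4} + C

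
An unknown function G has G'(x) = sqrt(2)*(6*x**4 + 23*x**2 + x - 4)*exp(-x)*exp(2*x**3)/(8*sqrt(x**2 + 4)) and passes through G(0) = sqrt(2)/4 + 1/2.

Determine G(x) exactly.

G(x) = sqrt(x**2/2 + 2)*exp(2*x**3 - x)/4 + 1/2

Recognize the product-rule pattern: G'(x) = u'v + uv' with u = sqrt(x**2/2 + 2)/4, v = exp(2*x**3 - x), so integration by parts undoes it.
A general antiderivative is sqrt(x**2/2 + 2)*exp(2*x**3 - x)/4 + C.
The condition gives C = sqrt(2)/4 + 1/2 - (sqrt(2)/4) = 1/2.
So G(x) = sqrt(x**2/2 + 2)*exp(2*x**3 - x)/4 + 1/2.
Check: d/dx[sqrt(x**2/2 + 2)*exp(2*x**3 - x)/4 + 1/2] = sqrt(2)*(6*x**4*exp(-x)*exp(2*x**3) + 23*x**2*exp(-x)*exp(2*x**3) + x*exp(-x)*exp(2*x**3) - 4*exp(-x)*exp(2*x**3))/(8*sqrt(x**2 + 4)), which equals G'(x).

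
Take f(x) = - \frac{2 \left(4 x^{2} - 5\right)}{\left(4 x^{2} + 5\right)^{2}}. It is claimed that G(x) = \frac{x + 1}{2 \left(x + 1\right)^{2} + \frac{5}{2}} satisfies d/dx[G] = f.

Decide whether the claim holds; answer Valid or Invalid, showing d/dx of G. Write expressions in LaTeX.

d/dx[G] = \frac{- 8 x^{2} - 16 x + 2}{16 x^{4} + 64 x^{3} + 136 x^{2} + 144 x + 81}
d/dx[G] - f(x) = \frac{256 x^{5} + 640 x^{4} - 128 x^{3} - 832 x^{2} - 1840 x - 760}{256 x^{8} + 1024 x^{7} + 2816 x^{6} + 4864 x^{5} + 7136 x^{4} + 7360 x^{3} + 6640 x^{2} + 3600 x + 2025} != 0.

Invalid: d/dx[G] - f = \frac{256 x^{5} + 640 x^{4} - 128 x^{3} - 832 x^{2} - 1840 x - 760}{256 x^{8} + 1024 x^{7} + 2816 x^{6} + 4864 x^{5} + 7136 x^{4} + 7360 x^{3} + 6640 x^{2} + 3600 x + 2025}, which is not 0.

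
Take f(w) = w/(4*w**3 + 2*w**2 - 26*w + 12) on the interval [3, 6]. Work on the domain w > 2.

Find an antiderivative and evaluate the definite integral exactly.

Antiderivative: F(w) = -(-14*log(w - 2) + 5*log(w - 1/2) + 9*log(w + 3))/210; value = -3*log(9)/70 - log(11/2)/42 + log(5/2)/42 + 3*log(6)/70 + log(4)/15

The denominator factors as 2*(w - 2)*(w + 3)*(2*w - 1); partial fractions split f into directly integrable pieces: -1/(21*(2*w - 1)) - 3/(70*(w + 3)) + 1/(15*(w - 2)).
F(w) = -(-14*log(w - 2) + 5*log(w - 1/2) + 9*log(w + 3))/210 is an antiderivative of f.
Check: d/dw[-(-14*log(w - 2) + 5*log(w - 1/2) + 9*log(w + 3))/210] = w/(4*w**3 + 2*w**2 - 26*w + 12) = f(w).
F(6) = -3*log(9)/70 - log(11/2)/42 + log(4)/15; F(3) = -3*log(6)/70 - log(5/2)/42.
Integral = F(6) - F(3) = -3*log(9)/70 - log(11/2)/42 + log(5/2)/42 + 3*log(6)/70 + log(4)/15.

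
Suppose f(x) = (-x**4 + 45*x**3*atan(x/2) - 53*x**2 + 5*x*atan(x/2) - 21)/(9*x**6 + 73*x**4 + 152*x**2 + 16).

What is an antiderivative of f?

A first test for any F(x): its x-derivative must equal f(x) identically.
Check: d/dx[(-2*(x**2 + 4)*atan(3*x) - 15*atan(x/2))/(6*(x**2 + 4))] = (-x**4 + 45*x**3*atan(x/2) - 53*x**2 + 5*x*atan(x/2) - 21)/(9*x**6 + 73*x**4 + 152*x**2 + 16) = f(x).

An antiderivative is F(x) = (-2*(x**2 + 4)*atan(3*x) - 15*atan(x/2))/(6*(x**2 + 4)).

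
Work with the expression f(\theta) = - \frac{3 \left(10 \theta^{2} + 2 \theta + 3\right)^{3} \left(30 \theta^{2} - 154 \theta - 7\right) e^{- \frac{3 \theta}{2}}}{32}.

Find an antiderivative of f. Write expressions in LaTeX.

An antiderivative is F(\theta) = \frac{3 \left(10 \theta^{2} + 2 \theta + 3\right)^{4} e^{- \frac{3 \theta}{2}}}{16}.

f has the shape u'v + uv' for u = 3 \left(- 5 \theta^{2} - \theta - \frac{3}{2}\right)^{4} and v = e^{- \frac{3 \theta}{2}} — it is the derivative of the product u*v.
Check: d/d\theta[\frac{3 \left(10 \theta^{2} + 2 \theta + 3\right)^{4} e^{- \frac{3 \theta}{2}}}{16}] = \frac{\left(- 90000 \theta^{8} + 408000 \theta^{7} + 206400 \theta^{6} + 450720 \theta^{5} + 163896 \theta^{4} + 144240 \theta^{3} + 28944 \theta^{2} + 13608 \theta + 567\right) e^{- \frac{3 \theta}{2}}}{32}, which equals f(\theta).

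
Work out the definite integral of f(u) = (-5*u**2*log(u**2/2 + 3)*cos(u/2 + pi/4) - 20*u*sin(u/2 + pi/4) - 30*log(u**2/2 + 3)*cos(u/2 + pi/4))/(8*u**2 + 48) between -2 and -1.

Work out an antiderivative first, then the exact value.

Antiderivative: F(u) = -5*log(u**2/2 + 3)*sin(u/2 + pi/4)/4; value = -5*log(7/2)*cos(1/2 + pi/4)/4 + 5*log(5)*cos(pi/4 + 1)/4

f has the shape v'r + vr' for v = -5*log(u**2/2 + 3)/4 and r = sin(u/2 + pi/4) — it is the derivative of the product v*r.
F(u) = -5*log(u**2/2 + 3)*sin(u/2 + pi/4)/4 is an antiderivative of f.
Check: d/du[-5*log(u**2/2 + 3)*sin(u/2 + pi/4)/4] = (-5*u**2*log(u**2/2 + 3)*cos(u/2 + pi/4) - 20*u*sin(u/2 + pi/4) - 30*log(u**2/2 + 3)*cos(u/2 + pi/4))/(8*u**2 + 48) = f(u).
F(-1) = -5*log(7/2)*cos(1/2 + pi/4)/4; F(-2) = -5*log(5)*cos(pi/4 + 1)/4.
Integral = F(-1) - F(-2) = -5*log(7/2)*cos(1/2 + pi/4)/4 + 5*log(5)*cos(pi/4 + 1)/4.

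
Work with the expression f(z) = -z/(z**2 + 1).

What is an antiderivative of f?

f matches the chain-rule pattern g'(h)*h' with inner function h(z) = z**2 + 1; substituting u = h(z) collapses the integral.
Check: d/dz[-log(z**2 + 1)/2] = -z/(z**2 + 1) = f(z).

An antiderivative is F(z) = -log(z**2 + 1)/2.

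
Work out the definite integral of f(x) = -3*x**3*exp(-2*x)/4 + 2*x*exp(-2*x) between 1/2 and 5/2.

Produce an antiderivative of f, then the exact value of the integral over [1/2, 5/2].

Antiderivative: F(x) = (12*x**3 + 18*x**2 - 14*x - 7)*exp(-2*x)/32; value = 129*exp(-5)/16 + exp(-1)/4

f has the shape u'v + uv' for u = 3*x**3/8 + 9*x**2/16 - 7*x/16 - 7/32 and v = exp(-2*x) — it is the derivative of the product u*v.
F(x) = (12*x**3 + 18*x**2 - 14*x - 7)*exp(-2*x)/32 is an antiderivative of f.
Check: d/dx[(12*x**3 + 18*x**2 - 14*x - 7)*exp(-2*x)/32] = (-3*x**3 + 8*x)*exp(-2*x)/4, which equals f(x).
F(5/2) = 129*exp(-5)/16; F(1/2) = -exp(-1)/4.
Integral = F(5/2) - F(1/2) = 129*exp(-5)/16 + exp(-1)/4.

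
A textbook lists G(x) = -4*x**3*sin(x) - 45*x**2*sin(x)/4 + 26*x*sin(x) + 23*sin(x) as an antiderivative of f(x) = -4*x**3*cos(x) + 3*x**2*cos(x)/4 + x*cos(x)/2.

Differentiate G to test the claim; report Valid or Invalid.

d/dx[G] = -4*x**3*cos(x) - 12*x**2*sin(x) - 45*x**2*cos(x)/4 - 45*x*sin(x)/2 + 26*x*cos(x) + 26*sin(x) + 23*cos(x)
d/dx[G] - f(x) = -12*x**2*sin(x) - 12*x**2*cos(x) - 45*x*sin(x)/2 + 51*x*cos(x)/2 + 26*sin(x) + 23*cos(x) != 0.

Invalid: d/dx[G] - f = -12*x**2*sin(x) - 12*x**2*cos(x) - 45*x*sin(x)/2 + 51*x*cos(x)/2 + 26*sin(x) + 23*cos(x), which is not 0.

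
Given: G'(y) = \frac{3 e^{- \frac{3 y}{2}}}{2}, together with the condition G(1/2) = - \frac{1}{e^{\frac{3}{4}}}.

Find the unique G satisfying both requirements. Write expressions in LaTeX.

G(y) = - e^{- \frac{3 y}{2}}

Recover the given G'(y) by differentiating a candidate G(y); any mismatch rules it out.
A general antiderivative is - e^{- \frac{3 y}{2}} + C.
The condition gives C = - \frac{1}{e^{\frac{3}{4}}} - (- \frac{1}{e^{\frac{3}{4}}}) = 0.
So G(y) = - e^{- \frac{3 y}{2}}.
Check: d/dy[- e^{- \frac{3 y}{2}}] = \frac{3 e^{- \frac{3 y}{2}}}{2} = G'(y).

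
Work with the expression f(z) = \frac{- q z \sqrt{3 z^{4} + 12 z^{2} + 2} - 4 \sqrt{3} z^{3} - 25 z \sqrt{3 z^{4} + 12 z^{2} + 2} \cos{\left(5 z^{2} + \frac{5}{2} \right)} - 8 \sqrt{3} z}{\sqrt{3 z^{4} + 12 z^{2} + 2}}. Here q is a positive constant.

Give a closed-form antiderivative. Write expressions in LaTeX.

For F(z) to be correct the identity F'(z) - f(z) = 0 must hold.
Check: d/dz[\frac{- 3 q z^{2} - 4 \sqrt{3} \sqrt{3 z^{4} + 12 z^{2} + 2} - 15 \sin{\left(5 z^{2} + \frac{5}{2} \right)}}{6}] = \frac{- q z \sqrt{3 z^{4} + 12 z^{2} + 2} - 4 \sqrt{3} z^{3} - 25 z \sqrt{3 z^{4} + 12 z^{2} + 2} \cos{\left(5 z^{2} + \frac{5}{2} \right)} - 8 \sqrt{3} z}{\sqrt{3 z^{4} + 12 z^{2} + 2}} = f(z).

An antiderivative is F(z) = \frac{- 3 q z^{2} - 4 \sqrt{3} \sqrt{3 z^{4} + 12 z^{2} + 2} - 15 \sin{\left(5 z^{2} + \frac{5}{2} \right)}}{6}.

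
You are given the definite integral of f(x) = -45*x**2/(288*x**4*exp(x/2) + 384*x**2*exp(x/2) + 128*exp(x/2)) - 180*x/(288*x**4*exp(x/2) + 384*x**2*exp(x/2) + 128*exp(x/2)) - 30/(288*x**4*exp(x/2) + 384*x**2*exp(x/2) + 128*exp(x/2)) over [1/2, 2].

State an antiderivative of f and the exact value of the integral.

f has the shape u'v + uv' for u = 5/(8*(2*x**2 + 4/3)) and v = exp(-x/2) — it is the derivative of the product u*v.
F(x) = 5*exp(-x/2)/(8*(2*x**2 + 4/3)) is an antiderivative of f.
Check: d/dx[5*exp(-x/2)/(8*(2*x**2 + 4/3))] = (-45*x**2 - 180*x - 30)/(288*x**4*exp(x/2) + 384*x**2*exp(x/2) + 128*exp(x/2)), which equals f(x).
F(2) = 15*exp(-1)/224; F(1/2) = 15*exp(-1/4)/44.
Integral = F(2) - F(1/2) = -15*exp(-1/4)/44 + 15*exp(-1)/224.

Antiderivative: F(x) = 5*exp(-x/2)/(8*(2*x**2 + 4/3)); value = -15*exp(-1/4)/44 + 15*exp(-1)/224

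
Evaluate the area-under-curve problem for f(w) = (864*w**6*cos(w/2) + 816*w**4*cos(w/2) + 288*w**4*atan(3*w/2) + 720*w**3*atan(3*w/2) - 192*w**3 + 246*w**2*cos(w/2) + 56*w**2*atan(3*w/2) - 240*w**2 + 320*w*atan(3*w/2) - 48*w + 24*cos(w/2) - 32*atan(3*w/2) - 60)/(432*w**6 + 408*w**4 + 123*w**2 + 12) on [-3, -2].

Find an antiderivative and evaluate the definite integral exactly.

Antiderivative: F(w) = 2*(24*w**2*sin(w/2) - 4*w*atan(3*w/2) + 6*sin(w/2) - 5*atan(3*w/2))/(3*(4*w**2 + 1)); value = -4*sin(1) - 2*atan(3)/17 + 14*atan(9/2)/111 + 4*sin(3/2)

Whatever form F(w) takes, F'(w) = f(w) is non-negotiable.
F(w) = 2*(24*w**2*sin(w/2) - 4*w*atan(3*w/2) + 6*sin(w/2) - 5*atan(3*w/2))/(3*(4*w**2 + 1)) is an antiderivative of f.
Check: d/dw[2*(24*w**2*sin(w/2) - 4*w*atan(3*w/2) + 6*sin(w/2) - 5*atan(3*w/2))/(3*(4*w**2 + 1))] = (864*w**6*cos(w/2) + 816*w**4*cos(w/2) + 288*w**4*atan(3*w/2) + 720*w**3*atan(3*w/2) - 192*w**3 + 246*w**2*cos(w/2) + 56*w**2*atan(3*w/2) - 240*w**2 + 320*w*atan(3*w/2) - 48*w + 24*cos(w/2) - 32*atan(3*w/2) - 60)/(432*w**6 + 408*w**4 + 123*w**2 + 12) = f(w).
F(-2) = -4*sin(1) - 2*atan(3)/17; F(-3) = -4*sin(3/2) - 14*atan(9/2)/111.
Integral = F(-2) - F(-3) = -4*sin(1) - 2*atan(3)/17 + 14*atan(9/2)/111 + 4*sin(3/2).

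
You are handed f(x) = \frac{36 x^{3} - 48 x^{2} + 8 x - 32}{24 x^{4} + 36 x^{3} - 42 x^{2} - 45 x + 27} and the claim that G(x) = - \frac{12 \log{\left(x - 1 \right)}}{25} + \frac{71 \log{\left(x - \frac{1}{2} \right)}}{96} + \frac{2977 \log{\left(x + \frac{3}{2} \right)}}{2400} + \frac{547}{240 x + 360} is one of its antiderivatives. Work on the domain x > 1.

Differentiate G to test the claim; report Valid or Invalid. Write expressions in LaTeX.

d/dx[G] = \frac{36 x^{3} - 48 x^{2} + 8 x - 32}{24 x^{4} + 36 x^{3} - 42 x^{2} - 45 x + 27}
This equals f(x) exactly, so the claim holds.

Valid. The derivative of G reproduces f.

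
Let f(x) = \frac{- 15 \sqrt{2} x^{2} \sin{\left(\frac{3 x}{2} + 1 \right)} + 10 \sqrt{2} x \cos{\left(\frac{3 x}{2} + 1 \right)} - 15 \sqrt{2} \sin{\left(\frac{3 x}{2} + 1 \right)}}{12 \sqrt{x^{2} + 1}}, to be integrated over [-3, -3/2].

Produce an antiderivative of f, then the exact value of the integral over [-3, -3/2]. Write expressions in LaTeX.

Antiderivative: F(x) = \frac{5 \sqrt{2} \sqrt{x^{2} + 1} \cos{\left(\frac{3 x}{2} + 1 \right)}}{6}; value = \frac{5 \sqrt{26} \cos{\left(\frac{5}{4} \right)}}{12} - \frac{5 \sqrt{5} \cos{\left(\frac{7}{2} \right)}}{3}

f has the shape u'v + uv' for u = \frac{5 \sqrt{\frac{x^{2}}{2} + \frac{1}{2}}}{3} and v = \cos{\left(\frac{3 x}{2} + 1 \right)} — it is the derivative of the product u*v.
F(x) = \frac{5 \sqrt{2} \sqrt{x^{2} + 1} \cos{\left(\frac{3 x}{2} + 1 \right)}}{6} is an antiderivative of f.
Check: d/dx[\frac{5 \sqrt{2} \sqrt{x^{2} + 1} \cos{\left(\frac{3 x}{2} + 1 \right)}}{6}] = \frac{- 15 \sqrt{2} x^{2} \sin{\left(\frac{3 x}{2} + 1 \right)} + 10 \sqrt{2} x \cos{\left(\frac{3 x}{2} + 1 \right)} - 15 \sqrt{2} \sin{\left(\frac{3 x}{2} + 1 \right)}}{12 \sqrt{x^{2} + 1}} = f(x).
F(-3/2) = \frac{5 \sqrt{26} \cos{\left(\frac{5}{4} \right)}}{12}; F(-3) = \frac{5 \sqrt{5} \cos{\left(\frac{7}{2} \right)}}{3}.
Integral = F(-3/2) - F(-3) = \frac{5 \sqrt{26} \cos{\left(\frac{5}{4} \right)}}{12} - \frac{5 \sqrt{5} \cos{\left(\frac{7}{2} \right)}}{3}.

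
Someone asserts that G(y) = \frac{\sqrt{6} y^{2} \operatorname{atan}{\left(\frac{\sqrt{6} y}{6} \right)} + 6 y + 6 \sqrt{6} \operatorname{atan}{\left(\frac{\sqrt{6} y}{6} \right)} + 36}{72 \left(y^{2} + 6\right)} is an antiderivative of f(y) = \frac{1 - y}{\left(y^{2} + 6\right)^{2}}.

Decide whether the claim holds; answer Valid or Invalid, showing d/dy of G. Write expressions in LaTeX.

Valid: G'(y) = f(y).

d/dy[G] = \frac{1 - y}{y^{4} + 12 y^{2} + 36}
This equals f(y) exactly, so the claim holds.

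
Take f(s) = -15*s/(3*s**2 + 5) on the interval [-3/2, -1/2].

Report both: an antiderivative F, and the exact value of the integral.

The substitution u = 3*s**2/2 + 5/2 works: f is exactly (dF/du)*(du/ds) for that inner function.
F(s) = -5*log(3*s**2/2 + 5/2)/2 is an antiderivative of f.
Check: d/ds[-5*log(3*s**2/2 + 5/2)/2] = -15*s/(3*s**2 + 5) = f(s).
F(-1/2) = -5*log(23/8)/2; F(-3/2) = -5*log(47/8)/2.
Integral = F(-1/2) - F(-3/2) = -5*log(23/8)/2 + 5*log(47/8)/2.

Antiderivative: F(s) = -5*log(3*s**2/2 + 5/2)/2; value = -5*log(23/8)/2 + 5*log(47/8)/2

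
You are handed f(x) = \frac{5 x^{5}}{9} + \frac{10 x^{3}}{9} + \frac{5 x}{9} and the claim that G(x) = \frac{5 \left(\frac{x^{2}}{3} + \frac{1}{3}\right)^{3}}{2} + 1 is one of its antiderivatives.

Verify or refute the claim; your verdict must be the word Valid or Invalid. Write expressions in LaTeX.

Valid. The derivative of G reproduces f.

d/dx[G] = \frac{5 x^{5}}{9} + \frac{10 x^{3}}{9} + \frac{5 x}{9}
This equals f(x) exactly, so the claim holds.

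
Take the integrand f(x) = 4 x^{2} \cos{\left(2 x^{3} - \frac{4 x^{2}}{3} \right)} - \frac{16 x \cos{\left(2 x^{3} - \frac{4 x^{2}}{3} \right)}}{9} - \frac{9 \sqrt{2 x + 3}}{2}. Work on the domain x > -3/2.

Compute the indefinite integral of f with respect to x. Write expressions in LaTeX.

Integrate term by term and add the pieces.
Check: d/dx[- 3 x \sqrt{2 x + 3} - \frac{9 \sqrt{2 x + 3}}{2} + \frac{2 \sin{\left(2 x^{3} - \frac{4 x^{2}}{3} \right)}}{3}] = \frac{72 x^{2} \sqrt{2 x + 3} \cos{\left(2 x^{3} - \frac{4 x^{2}}{3} \right)} - 32 x \sqrt{2 x + 3} \cos{\left(2 x^{3} - \frac{4 x^{2}}{3} \right)} - 162 x - 243}{18 \sqrt{2 x + 3}}, which equals f(x).

F(x) = - 3 x \sqrt{2 x + 3} - \frac{9 \sqrt{2 x + 3}}{2} + \frac{2 \sin{\left(2 x^{3} - \frac{4 x^{2}}{3} \right)}}{3} + C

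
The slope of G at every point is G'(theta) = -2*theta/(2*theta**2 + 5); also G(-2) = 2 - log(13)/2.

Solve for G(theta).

G(theta) = (4 - log(2*theta**2 + 5))/2

The substitution u = 2*theta**2 + 5 works: G'(theta) is exactly (dG/du)*(du/dtheta) for that inner function.
A general antiderivative is -log(2*theta**2 + 5)/2 + C.
The condition gives C = 2 - log(13)/2 - (-log(13)/2) = 2.
So G(theta) = (4 - log(2*theta**2 + 5))/2.
Check: d/dtheta[(4 - log(2*theta**2 + 5))/2] = -2*theta/(2*theta**2 + 5) = G'(theta).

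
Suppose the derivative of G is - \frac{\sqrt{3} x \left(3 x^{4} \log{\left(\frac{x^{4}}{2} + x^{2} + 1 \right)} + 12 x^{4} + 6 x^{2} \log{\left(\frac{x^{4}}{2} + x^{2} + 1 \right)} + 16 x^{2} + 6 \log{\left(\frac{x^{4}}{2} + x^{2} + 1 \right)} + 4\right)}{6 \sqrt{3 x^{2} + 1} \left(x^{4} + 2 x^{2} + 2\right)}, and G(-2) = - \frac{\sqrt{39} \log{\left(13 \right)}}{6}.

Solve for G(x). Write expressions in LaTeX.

G(x) = - \frac{\sqrt{3} \sqrt{3 x^{2} + 1} \log{\left(\frac{x^{4}}{2} + x^{2} + 1 \right)}}{6}

G'(x) has the shape u'v + uv' for u = - \frac{\sqrt{4 x^{2} + \frac{4}{3}}}{4} and v = \log{\left(\frac{x^{4}}{2} + x^{2} + 1 \right)} — it is the derivative of the product u*v.
A general antiderivative is - \frac{\sqrt{4 x^{2} + \frac{4}{3}} \log{\left(\frac{x^{4}}{2} + x^{2} + 1 \right)}}{4} + C.
The condition gives C = - \frac{\sqrt{39} \log{\left(13 \right)}}{6} - (- \frac{\sqrt{39} \log{\left(13 \right)}}{6}) = 0.
So G(x) = - \frac{\sqrt{3} \sqrt{3 x^{2} + 1} \log{\left(\frac{x^{4}}{2} + x^{2} + 1 \right)}}{6}.
Check: d/dx[- \frac{\sqrt{3} \sqrt{3 x^{2} + 1} \log{\left(\frac{x^{4}}{2} + x^{2} + 1 \right)}}{6}] = \frac{- 3 \sqrt{3} x^{5} \log{\left(\frac{x^{4}}{2} + x^{2} + 1 \right)} - 12 \sqrt{3} x^{5} - 6 \sqrt{3} x^{3} \log{\left(\frac{x^{4}}{2} + x^{2} + 1 \right)} - 16 \sqrt{3} x^{3} - 6 \sqrt{3} x \log{\left(\frac{x^{4}}{2} + x^{2} + 1 \right)} - 4 \sqrt{3} x}{6 x^{4} \sqrt{3 x^{2} + 1} + 12 x^{2} \sqrt{3 x^{2} + 1} + 12 \sqrt{3 x^{2} + 1}}, which equals G'(x).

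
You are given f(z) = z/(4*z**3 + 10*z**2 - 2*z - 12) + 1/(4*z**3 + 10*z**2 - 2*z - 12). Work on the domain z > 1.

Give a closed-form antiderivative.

An antiderivative is F(z) = log(z - 1)/15 + log(z + 3/2)/10 - log(z + 2)/6.

Factor the denominator (2*(z - 1)*(z + 2)*(2*z + 3)) and decompose: f = 1/(5*(2*z + 3)) - 1/(6*(z + 2)) + 1/(15*(z - 1)); each piece integrates to a log, atan, or power term.
Check: d/dz[log(z - 1)/15 + log(z + 3/2)/10 - log(z + 2)/6] = (z + 1)/(4*z**3 + 10*z**2 - 2*z - 12), which equals f(z).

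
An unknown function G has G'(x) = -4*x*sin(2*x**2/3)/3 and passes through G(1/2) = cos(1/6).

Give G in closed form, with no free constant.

The substitution u = 2*x**2/3 works: G'(x) is exactly (dG/du)*(du/dx) for that inner function.
A general antiderivative is cos(2*x**2/3) + C.
The condition gives C = cos(1/6) - (cos(1/6)) = 0.
So G(x) = cos(2*x**2/3).
Check: d/dx[cos(2*x**2/3)] = -4*x*sin(2*x**2/3)/3 = G'(x).

G(x) = cos(2*x**2/3)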